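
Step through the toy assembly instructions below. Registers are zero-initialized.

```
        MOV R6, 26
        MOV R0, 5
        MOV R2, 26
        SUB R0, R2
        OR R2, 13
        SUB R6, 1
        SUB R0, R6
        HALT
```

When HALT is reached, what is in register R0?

MOV R6, 26 → R6=26
MOV R0, 5 → R0=5
MOV R2, 26 → R2=26
SUB R0, R2 → R0=5-26=-21
OR R2, 13 → R2=26|13=31
SUB R6, 1 → R6=26-1=25
SUB R0, R6 → R0=(-21)-25=-46
halt.

-46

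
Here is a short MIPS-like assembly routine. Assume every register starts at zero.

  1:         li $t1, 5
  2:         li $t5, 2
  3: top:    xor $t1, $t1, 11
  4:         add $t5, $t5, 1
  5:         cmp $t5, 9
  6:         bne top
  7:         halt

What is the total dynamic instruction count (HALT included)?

$t1=5
$t5=2
$t1=5^11=14
$t5=2+1=3
cmp $t5, 9  (cmp 3,9)
bne top: taken
$t1=14^11=5
$t5=3+1=4
cmp $t5, 9  (cmp 4,9)
bne top: taken
$t1=5^11=14
$t5=4+1=5
cmp $t5, 9  (cmp 5,9)
bne top: taken
$t1=14^11=5
$t5=5+1=6
cmp $t5, 9  (cmp 6,9)
bne top: taken
$t1=5^11=14
$t5=6+1=7
cmp $t5, 9  (cmp 7,9)
bne top: taken
$t1=14^11=5
$t5=7+1=8
cmp $t5, 9  (cmp 8,9)
bne top: taken
$t1=5^11=14
$t5=8+1=9
cmp $t5, 9  (cmp 9,9)
bne top: not taken
halt.
Total executed instructions: 31.

31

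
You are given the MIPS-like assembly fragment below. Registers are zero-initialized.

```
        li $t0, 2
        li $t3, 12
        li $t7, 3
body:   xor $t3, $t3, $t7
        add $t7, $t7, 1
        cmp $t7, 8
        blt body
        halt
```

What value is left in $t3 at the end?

15

after li $t0, 2: $t0=2
after li $t3, 12: $t3=12
after li $t7, 3: $t7=3
after xor $t3, $t3, $t7: $t3=12^3=15
after add $t7, $t7, 1: $t7=3+1=4
cmp $t7, 8  (cmp 4,8)
blt body: taken
after xor $t3, $t3, $t7: $t3=15^4=11
after add $t7, $t7, 1: $t7=4+1=5
cmp $t7, 8  (cmp 5,8)
blt body: taken
after xor $t3, $t3, $t7: $t3=11^5=14
after add $t7, $t7, 1: $t7=5+1=6
cmp $t7, 8  (cmp 6,8)
blt body: taken
after xor $t3, $t3, $t7: $t3=14^6=8
after add $t7, $t7, 1: $t7=6+1=7
cmp $t7, 8  (cmp 7,8)
blt body: taken
after xor $t3, $t3, $t7: $t3=8^7=15
after add $t7, $t7, 1: $t7=7+1=8
cmp $t7, 8  (cmp 8,8)
blt body: not taken
halt.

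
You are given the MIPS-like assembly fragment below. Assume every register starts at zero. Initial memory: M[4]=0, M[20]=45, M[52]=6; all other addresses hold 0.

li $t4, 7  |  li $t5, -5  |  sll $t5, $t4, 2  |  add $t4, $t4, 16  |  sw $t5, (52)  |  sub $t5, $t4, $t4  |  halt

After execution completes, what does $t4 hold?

$t4=7
$t5=-5
$t5=7<<2=28
$t4=7+16=23
sw $t5, (52) → M[52]=28
$t5=23-23=0
halt.

23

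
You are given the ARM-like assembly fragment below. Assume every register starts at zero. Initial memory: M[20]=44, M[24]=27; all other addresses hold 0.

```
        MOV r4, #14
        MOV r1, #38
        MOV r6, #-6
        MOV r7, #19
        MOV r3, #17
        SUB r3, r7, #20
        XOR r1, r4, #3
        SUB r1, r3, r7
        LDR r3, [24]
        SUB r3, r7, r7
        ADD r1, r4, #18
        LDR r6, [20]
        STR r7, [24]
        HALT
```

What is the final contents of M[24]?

r4=14
r1=38
r6=-6
r7=19
r3=17
r3=19-20=-1
r1=14^3=13
r1=(-1)-19=-20
r3=M[24]=27
r3=19-19=0
r1=14+18=32
r6=M[20]=44
STR r7, [24] → M[24]=19
halt.

19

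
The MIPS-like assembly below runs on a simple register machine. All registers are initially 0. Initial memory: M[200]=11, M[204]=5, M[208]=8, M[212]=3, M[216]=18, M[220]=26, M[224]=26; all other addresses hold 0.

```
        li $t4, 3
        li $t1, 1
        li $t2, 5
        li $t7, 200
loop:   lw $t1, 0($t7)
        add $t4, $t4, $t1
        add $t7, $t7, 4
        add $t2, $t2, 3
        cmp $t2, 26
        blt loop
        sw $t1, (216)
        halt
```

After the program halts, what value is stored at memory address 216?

26

li $t4, 3 → $t4=3
li $t1, 1 → $t1=1
li $t2, 5 → $t2=5
li $t7, 200 → $t7=200
lw $t1, 0($t7) → $t1=M[200]=11
add $t4, $t4, $t1 → $t4=3+11=14
add $t7, $t7, 4 → $t7=200+4=204
add $t2, $t2, 3 → $t2=5+3=8
cmp $t2, 26  (cmp 8,26)
blt loop: taken
lw $t1, 0($t7) → $t1=M[204]=5
add $t4, $t4, $t1 → $t4=14+5=19
add $t7, $t7, 4 → $t7=204+4=208
add $t2, $t2, 3 → $t2=8+3=11
cmp $t2, 26  (cmp 11,26)
blt loop: taken
lw $t1, 0($t7) → $t1=M[208]=8
add $t4, $t4, $t1 → $t4=19+8=27
add $t7, $t7, 4 → $t7=208+4=212
add $t2, $t2, 3 → $t2=11+3=14
cmp $t2, 26  (cmp 14,26)
blt loop: taken
lw $t1, 0($t7) → $t1=M[212]=3
add $t4, $t4, $t1 → $t4=27+3=30
add $t7, $t7, 4 → $t7=212+4=216
add $t2, $t2, 3 → $t2=14+3=17
cmp $t2, 26  (cmp 17,26)
blt loop: taken
lw $t1, 0($t7) → $t1=M[216]=18
add $t4, $t4, $t1 → $t4=30+18=48
add $t7, $t7, 4 → $t7=216+4=220
add $t2, $t2, 3 → $t2=17+3=20
cmp $t2, 26  (cmp 20,26)
blt loop: taken
lw $t1, 0($t7) → $t1=M[220]=26
add $t4, $t4, $t1 → $t4=48+26=74
add $t7, $t7, 4 → $t7=220+4=224
add $t2, $t2, 3 → $t2=20+3=23
cmp $t2, 26  (cmp 23,26)
blt loop: taken
lw $t1, 0($t7) → $t1=M[224]=26
add $t4, $t4, $t1 → $t4=74+26=100
add $t7, $t7, 4 → $t7=224+4=228
add $t2, $t2, 3 → $t2=23+3=26
cmp $t2, 26  (cmp 26,26)
blt loop: not taken
sw $t1, (216) → M[216]=26
halt.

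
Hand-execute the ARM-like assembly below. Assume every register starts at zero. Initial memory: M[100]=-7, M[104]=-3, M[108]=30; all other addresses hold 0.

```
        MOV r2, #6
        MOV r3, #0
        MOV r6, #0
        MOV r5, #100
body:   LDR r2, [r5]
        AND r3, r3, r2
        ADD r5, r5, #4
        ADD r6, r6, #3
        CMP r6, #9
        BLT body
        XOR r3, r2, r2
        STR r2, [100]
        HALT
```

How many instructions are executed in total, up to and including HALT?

after MOV r2, #6: r2=6
after MOV r3, #0: r3=0
after MOV r6, #0: r6=0
after MOV r5, #100: r5=100
after LDR r2, [r5]: r2=M[100]=-7
after AND r3, r3, r2: r3=0&(-7)=0
after ADD r5, r5, #4: r5=100+4=104
after ADD r6, r6, #3: r6=0+3=3
CMP r6, #9  (cmp 3,9)
BLT body: taken
after LDR r2, [r5]: r2=M[104]=-3
after AND r3, r3, r2: r3=0&(-3)=0
after ADD r5, r5, #4: r5=104+4=108
after ADD r6, r6, #3: r6=3+3=6
CMP r6, #9  (cmp 6,9)
BLT body: taken
after LDR r2, [r5]: r2=M[108]=30
after AND r3, r3, r2: r3=0&30=0
after ADD r5, r5, #4: r5=108+4=112
after ADD r6, r6, #3: r6=6+3=9
CMP r6, #9  (cmp 9,9)
BLT body: not taken
after XOR r3, r2, r2: r3=30^30=0
STR r2, [100] → M[100]=30
halt.
Total executed instructions: 25.

25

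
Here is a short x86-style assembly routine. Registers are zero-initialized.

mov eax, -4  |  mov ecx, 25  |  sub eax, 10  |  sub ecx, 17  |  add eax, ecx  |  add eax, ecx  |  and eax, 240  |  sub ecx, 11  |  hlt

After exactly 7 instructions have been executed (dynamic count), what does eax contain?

eax=-4
ecx=25
eax=(-4)-10=-14
ecx=25-17=8
eax=(-14)+8=-6
eax=(-6)+8=2
eax=2&240=0
After step 7: eax = 0.

0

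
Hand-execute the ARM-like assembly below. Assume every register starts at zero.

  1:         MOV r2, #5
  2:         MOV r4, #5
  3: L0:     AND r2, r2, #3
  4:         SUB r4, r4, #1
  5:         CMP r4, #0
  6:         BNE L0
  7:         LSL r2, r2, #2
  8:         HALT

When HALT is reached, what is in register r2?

MOV r2, #5 → r2=5
MOV r4, #5 → r4=5
AND r2, r2, #3 → r2=5&3=1
SUB r4, r4, #1 → r4=5-1=4
CMP r4, #0  (cmp 4,0)
BNE L0: taken
AND r2, r2, #3 → r2=1&3=1
SUB r4, r4, #1 → r4=4-1=3
CMP r4, #0  (cmp 3,0)
BNE L0: taken
AND r2, r2, #3 → r2=1&3=1
SUB r4, r4, #1 → r4=3-1=2
CMP r4, #0  (cmp 2,0)
BNE L0: taken
AND r2, r2, #3 → r2=1&3=1
SUB r4, r4, #1 → r4=2-1=1
CMP r4, #0  (cmp 1,0)
BNE L0: taken
AND r2, r2, #3 → r2=1&3=1
SUB r4, r4, #1 → r4=1-1=0
CMP r4, #0  (cmp 0,0)
BNE L0: not taken
LSL r2, r2, #2 → r2=1<<2=4
halt.

4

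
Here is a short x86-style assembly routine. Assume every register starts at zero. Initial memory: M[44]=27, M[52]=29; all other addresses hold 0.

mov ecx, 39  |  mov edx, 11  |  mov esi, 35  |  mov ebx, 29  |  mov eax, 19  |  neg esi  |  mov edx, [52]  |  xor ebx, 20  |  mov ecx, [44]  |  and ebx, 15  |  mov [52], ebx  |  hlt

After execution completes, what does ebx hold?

9

after mov ecx, 39: ecx=39
after mov edx, 11: edx=11
after mov esi, 35: esi=35
after mov ebx, 29: ebx=29
after mov eax, 19: eax=19
after neg esi: esi=-(35)=-35
after mov edx, [52]: edx=M[52]=29
after xor ebx, 20: ebx=29^20=9
after mov ecx, [44]: ecx=M[44]=27
after and ebx, 15: ebx=9&15=9
mov [52], ebx → M[52]=9
halt.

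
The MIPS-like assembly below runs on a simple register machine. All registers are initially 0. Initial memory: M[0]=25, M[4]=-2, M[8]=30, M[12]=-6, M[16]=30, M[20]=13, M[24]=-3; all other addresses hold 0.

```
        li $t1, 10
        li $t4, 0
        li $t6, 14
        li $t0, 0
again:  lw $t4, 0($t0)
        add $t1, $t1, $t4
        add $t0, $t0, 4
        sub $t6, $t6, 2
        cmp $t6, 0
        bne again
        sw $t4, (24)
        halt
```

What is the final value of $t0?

28

li $t1, 10 → $t1=10
li $t4, 0 → $t4=0
li $t6, 14 → $t6=14
li $t0, 0 → $t0=0
lw $t4, 0($t0) → $t4=M[0]=25
add $t1, $t1, $t4 → $t1=10+25=35
add $t0, $t0, 4 → $t0=0+4=4
sub $t6, $t6, 2 → $t6=14-2=12
cmp $t6, 0  (cmp 12,0)
bne again: taken
lw $t4, 0($t0) → $t4=M[4]=-2
add $t1, $t1, $t4 → $t1=35+(-2)=33
add $t0, $t0, 4 → $t0=4+4=8
sub $t6, $t6, 2 → $t6=12-2=10
cmp $t6, 0  (cmp 10,0)
bne again: taken
lw $t4, 0($t0) → $t4=M[8]=30
add $t1, $t1, $t4 → $t1=33+30=63
add $t0, $t0, 4 → $t0=8+4=12
sub $t6, $t6, 2 → $t6=10-2=8
cmp $t6, 0  (cmp 8,0)
bne again: taken
lw $t4, 0($t0) → $t4=M[12]=-6
add $t1, $t1, $t4 → $t1=63+(-6)=57
add $t0, $t0, 4 → $t0=12+4=16
sub $t6, $t6, 2 → $t6=8-2=6
cmp $t6, 0  (cmp 6,0)
bne again: taken
lw $t4, 0($t0) → $t4=M[16]=30
add $t1, $t1, $t4 → $t1=57+30=87
add $t0, $t0, 4 → $t0=16+4=20
sub $t6, $t6, 2 → $t6=6-2=4
cmp $t6, 0  (cmp 4,0)
bne again: taken
lw $t4, 0($t0) → $t4=M[20]=13
add $t1, $t1, $t4 → $t1=87+13=100
add $t0, $t0, 4 → $t0=20+4=24
sub $t6, $t6, 2 → $t6=4-2=2
cmp $t6, 0  (cmp 2,0)
bne again: taken
lw $t4, 0($t0) → $t4=M[24]=-3
add $t1, $t1, $t4 → $t1=100+(-3)=97
add $t0, $t0, 4 → $t0=24+4=28
sub $t6, $t6, 2 → $t6=2-2=0
cmp $t6, 0  (cmp 0,0)
bne again: not taken
sw $t4, (24) → M[24]=-3
halt.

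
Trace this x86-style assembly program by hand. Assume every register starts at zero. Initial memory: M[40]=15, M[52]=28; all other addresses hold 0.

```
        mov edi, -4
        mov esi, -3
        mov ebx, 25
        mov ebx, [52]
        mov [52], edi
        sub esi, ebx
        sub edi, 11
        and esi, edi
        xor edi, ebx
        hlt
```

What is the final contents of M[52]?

after mov edi, -4: edi=-4
after mov esi, -3: esi=-3
after mov ebx, 25: ebx=25
after mov ebx, [52]: ebx=M[52]=28
mov [52], edi → M[52]=-4
after sub esi, ebx: esi=(-3)-28=-31
after sub edi, 11: edi=(-4)-11=-15
after and esi, edi: esi=(-31)&(-15)=-31
after xor edi, ebx: edi=(-15)^28=-19
halt.

-4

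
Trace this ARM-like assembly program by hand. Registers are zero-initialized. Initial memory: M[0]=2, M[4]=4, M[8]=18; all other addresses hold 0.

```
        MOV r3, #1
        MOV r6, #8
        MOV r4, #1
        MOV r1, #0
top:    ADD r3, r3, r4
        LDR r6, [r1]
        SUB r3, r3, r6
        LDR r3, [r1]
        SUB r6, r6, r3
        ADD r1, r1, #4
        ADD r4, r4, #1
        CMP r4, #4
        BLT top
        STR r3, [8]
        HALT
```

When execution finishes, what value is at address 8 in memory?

after MOV r3, #1: r3=1
after MOV r6, #8: r6=8
after MOV r4, #1: r4=1
after MOV r1, #0: r1=0
after ADD r3, r3, r4: r3=1+1=2
after LDR r6, [r1]: r6=M[0]=2
after SUB r3, r3, r6: r3=2-2=0
after LDR r3, [r1]: r3=M[0]=2
after SUB r6, r6, r3: r6=2-2=0
after ADD r1, r1, #4: r1=0+4=4
after ADD r4, r4, #1: r4=1+1=2
CMP r4, #4  (cmp 2,4)
BLT top: taken
after ADD r3, r3, r4: r3=2+2=4
after LDR r6, [r1]: r6=M[4]=4
after SUB r3, r3, r6: r3=4-4=0
after LDR r3, [r1]: r3=M[4]=4
after SUB r6, r6, r3: r6=4-4=0
after ADD r1, r1, #4: r1=4+4=8
after ADD r4, r4, #1: r4=2+1=3
CMP r4, #4  (cmp 3,4)
BLT top: taken
after ADD r3, r3, r4: r3=4+3=7
after LDR r6, [r1]: r6=M[8]=18
after SUB r3, r3, r6: r3=7-18=-11
after LDR r3, [r1]: r3=M[8]=18
after SUB r6, r6, r3: r6=18-18=0
after ADD r1, r1, #4: r1=8+4=12
after ADD r4, r4, #1: r4=3+1=4
CMP r4, #4  (cmp 4,4)
BLT top: not taken
STR r3, [8] → M[8]=18
halt.

18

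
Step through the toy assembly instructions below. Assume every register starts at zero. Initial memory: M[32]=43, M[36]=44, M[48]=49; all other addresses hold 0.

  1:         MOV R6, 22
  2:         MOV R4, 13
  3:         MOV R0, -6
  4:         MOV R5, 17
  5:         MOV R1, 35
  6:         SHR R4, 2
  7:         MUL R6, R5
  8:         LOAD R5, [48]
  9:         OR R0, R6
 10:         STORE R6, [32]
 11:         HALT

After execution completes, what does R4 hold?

MOV R6, 22 → R6=22
MOV R4, 13 → R4=13
MOV R0, -6 → R0=-6
MOV R5, 17 → R5=17
MOV R1, 35 → R1=35
SHR R4, 2 → R4=13>>2=3
MUL R6, R5 → R6=22*17=374
LOAD R5, [48] → R5=M[48]=49
OR R0, R6 → R0=(-6)|374=-2
STORE R6, [32] → M[32]=374
halt.

3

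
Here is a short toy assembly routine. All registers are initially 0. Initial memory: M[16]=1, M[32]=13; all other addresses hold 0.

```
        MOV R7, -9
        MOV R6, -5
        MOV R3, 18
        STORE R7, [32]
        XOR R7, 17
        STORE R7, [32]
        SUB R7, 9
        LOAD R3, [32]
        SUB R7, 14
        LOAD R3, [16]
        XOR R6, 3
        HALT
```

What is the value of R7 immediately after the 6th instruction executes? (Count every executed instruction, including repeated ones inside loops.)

-26

MOV R7, -9 → R7=-9
MOV R6, -5 → R6=-5
MOV R3, 18 → R3=18
STORE R7, [32] → M[32]=-9
XOR R7, 17 → R7=(-9)^17=-26
STORE R7, [32] → M[32]=-26
After step 6: R7 = -26.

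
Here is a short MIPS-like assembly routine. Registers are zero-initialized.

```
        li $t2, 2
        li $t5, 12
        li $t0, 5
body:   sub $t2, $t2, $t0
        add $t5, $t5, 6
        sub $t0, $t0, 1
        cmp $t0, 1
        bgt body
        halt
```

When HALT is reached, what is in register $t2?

li $t2, 2 → $t2=2
li $t5, 12 → $t5=12
li $t0, 5 → $t0=5
sub $t2, $t2, $t0 → $t2=2-5=-3
add $t5, $t5, 6 → $t5=12+6=18
sub $t0, $t0, 1 → $t0=5-1=4
cmp $t0, 1  (cmp 4,1)
bgt body: taken
sub $t2, $t2, $t0 → $t2=(-3)-4=-7
add $t5, $t5, 6 → $t5=18+6=24
sub $t0, $t0, 1 → $t0=4-1=3
cmp $t0, 1  (cmp 3,1)
bgt body: taken
sub $t2, $t2, $t0 → $t2=(-7)-3=-10
add $t5, $t5, 6 → $t5=24+6=30
sub $t0, $t0, 1 → $t0=3-1=2
cmp $t0, 1  (cmp 2,1)
bgt body: taken
sub $t2, $t2, $t0 → $t2=(-10)-2=-12
add $t5, $t5, 6 → $t5=30+6=36
sub $t0, $t0, 1 → $t0=2-1=1
cmp $t0, 1  (cmp 1,1)
bgt body: not taken
halt.

-12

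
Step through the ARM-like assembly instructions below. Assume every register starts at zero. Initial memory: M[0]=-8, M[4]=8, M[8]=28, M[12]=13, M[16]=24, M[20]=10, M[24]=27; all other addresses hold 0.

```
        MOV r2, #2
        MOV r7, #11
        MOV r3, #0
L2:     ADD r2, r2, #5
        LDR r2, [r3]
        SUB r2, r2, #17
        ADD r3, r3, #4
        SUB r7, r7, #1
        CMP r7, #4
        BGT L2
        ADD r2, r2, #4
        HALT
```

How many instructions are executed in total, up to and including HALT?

r2=2
r7=11
r3=0
r2=2+5=7
r2=M[0]=-8
r2=(-8)-17=-25
r3=0+4=4
r7=11-1=10
CMP r7, #4  (cmp 10,4)
BGT L2: taken
r2=(-25)+5=-20
r2=M[4]=8
r2=8-17=-9
r3=4+4=8
r7=10-1=9
CMP r7, #4  (cmp 9,4)
BGT L2: taken
r2=(-9)+5=-4
r2=M[8]=28
r2=28-17=11
r3=8+4=12
r7=9-1=8
CMP r7, #4  (cmp 8,4)
BGT L2: taken
r2=11+5=16
r2=M[12]=13
r2=13-17=-4
r3=12+4=16
r7=8-1=7
CMP r7, #4  (cmp 7,4)
BGT L2: taken
r2=(-4)+5=1
r2=M[16]=24
r2=24-17=7
r3=16+4=20
r7=7-1=6
CMP r7, #4  (cmp 6,4)
BGT L2: taken
r2=7+5=12
r2=M[20]=10
r2=10-17=-7
r3=20+4=24
r7=6-1=5
CMP r7, #4  (cmp 5,4)
BGT L2: taken
r2=(-7)+5=-2
r2=M[24]=27
r2=27-17=10
r3=24+4=28
r7=5-1=4
CMP r7, #4  (cmp 4,4)
BGT L2: not taken
r2=10+4=14
halt.
Total executed instructions: 54.

54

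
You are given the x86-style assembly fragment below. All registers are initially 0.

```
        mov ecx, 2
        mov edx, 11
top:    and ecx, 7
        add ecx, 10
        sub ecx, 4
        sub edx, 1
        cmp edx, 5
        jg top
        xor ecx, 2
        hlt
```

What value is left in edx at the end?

5

after mov ecx, 2: ecx=2
after mov edx, 11: edx=11
after and ecx, 7: ecx=2&7=2
after add ecx, 10: ecx=2+10=12
after sub ecx, 4: ecx=12-4=8
after sub edx, 1: edx=11-1=10
cmp edx, 5  (cmp 10,5)
jg top: taken
after and ecx, 7: ecx=8&7=0
after add ecx, 10: ecx=0+10=10
after sub ecx, 4: ecx=10-4=6
after sub edx, 1: edx=10-1=9
cmp edx, 5  (cmp 9,5)
jg top: taken
after and ecx, 7: ecx=6&7=6
after add ecx, 10: ecx=6+10=16
after sub ecx, 4: ecx=16-4=12
after sub edx, 1: edx=9-1=8
cmp edx, 5  (cmp 8,5)
jg top: taken
after and ecx, 7: ecx=12&7=4
after add ecx, 10: ecx=4+10=14
after sub ecx, 4: ecx=14-4=10
after sub edx, 1: edx=8-1=7
cmp edx, 5  (cmp 7,5)
jg top: taken
after and ecx, 7: ecx=10&7=2
after add ecx, 10: ecx=2+10=12
after sub ecx, 4: ecx=12-4=8
after sub edx, 1: edx=7-1=6
cmp edx, 5  (cmp 6,5)
jg top: taken
after and ecx, 7: ecx=8&7=0
after add ecx, 10: ecx=0+10=10
after sub ecx, 4: ecx=10-4=6
after sub edx, 1: edx=6-1=5
cmp edx, 5  (cmp 5,5)
jg top: not taken
after xor ecx, 2: ecx=6^2=4
halt.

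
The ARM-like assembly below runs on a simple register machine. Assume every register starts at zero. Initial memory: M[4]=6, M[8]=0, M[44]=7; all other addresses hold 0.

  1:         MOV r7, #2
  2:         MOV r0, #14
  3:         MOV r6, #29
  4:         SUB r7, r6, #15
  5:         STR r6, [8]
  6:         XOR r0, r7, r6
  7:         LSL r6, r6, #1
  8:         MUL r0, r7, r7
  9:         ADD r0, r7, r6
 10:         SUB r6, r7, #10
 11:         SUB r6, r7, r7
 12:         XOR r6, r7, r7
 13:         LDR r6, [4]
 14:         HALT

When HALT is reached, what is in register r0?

72

r7=2
r0=14
r6=29
r7=29-15=14
STR r6, [8] → M[8]=29
r0=14^29=19
r6=29<<1=58
r0=14*14=196
r0=14+58=72
r6=14-10=4
r6=14-14=0
r6=14^14=0
r6=M[4]=6
halt.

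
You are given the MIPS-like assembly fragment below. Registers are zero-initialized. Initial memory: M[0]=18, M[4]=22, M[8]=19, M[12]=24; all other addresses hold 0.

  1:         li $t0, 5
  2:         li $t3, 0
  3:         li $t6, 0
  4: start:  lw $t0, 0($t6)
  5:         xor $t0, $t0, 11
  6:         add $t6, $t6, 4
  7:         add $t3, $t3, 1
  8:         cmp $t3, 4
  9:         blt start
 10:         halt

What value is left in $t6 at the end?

16

after li $t0, 5: $t0=5
after li $t3, 0: $t3=0
after li $t6, 0: $t6=0
after lw $t0, 0($t6): $t0=M[0]=18
after xor $t0, $t0, 11: $t0=18^11=25
after add $t6, $t6, 4: $t6=0+4=4
after add $t3, $t3, 1: $t3=0+1=1
cmp $t3, 4  (cmp 1,4)
blt start: taken
after lw $t0, 0($t6): $t0=M[4]=22
after xor $t0, $t0, 11: $t0=22^11=29
after add $t6, $t6, 4: $t6=4+4=8
after add $t3, $t3, 1: $t3=1+1=2
cmp $t3, 4  (cmp 2,4)
blt start: taken
after lw $t0, 0($t6): $t0=M[8]=19
after xor $t0, $t0, 11: $t0=19^11=24
after add $t6, $t6, 4: $t6=8+4=12
after add $t3, $t3, 1: $t3=2+1=3
cmp $t3, 4  (cmp 3,4)
blt start: taken
after lw $t0, 0($t6): $t0=M[12]=24
after xor $t0, $t0, 11: $t0=24^11=19
after add $t6, $t6, 4: $t6=12+4=16
after add $t3, $t3, 1: $t3=3+1=4
cmp $t3, 4  (cmp 4,4)
blt start: not taken
halt.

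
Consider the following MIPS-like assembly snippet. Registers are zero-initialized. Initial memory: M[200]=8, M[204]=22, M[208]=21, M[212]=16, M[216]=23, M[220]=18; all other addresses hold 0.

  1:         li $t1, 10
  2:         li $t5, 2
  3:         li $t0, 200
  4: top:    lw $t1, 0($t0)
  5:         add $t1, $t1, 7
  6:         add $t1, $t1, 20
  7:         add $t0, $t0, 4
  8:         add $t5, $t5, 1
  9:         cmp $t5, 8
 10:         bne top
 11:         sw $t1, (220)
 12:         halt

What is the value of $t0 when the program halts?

224

after li $t1, 10: $t1=10
after li $t5, 2: $t5=2
after li $t0, 200: $t0=200
after lw $t1, 0($t0): $t1=M[200]=8
after add $t1, $t1, 7: $t1=8+7=15
after add $t1, $t1, 20: $t1=15+20=35
after add $t0, $t0, 4: $t0=200+4=204
after add $t5, $t5, 1: $t5=2+1=3
cmp $t5, 8  (cmp 3,8)
bne top: taken
after lw $t1, 0($t0): $t1=M[204]=22
after add $t1, $t1, 7: $t1=22+7=29
after add $t1, $t1, 20: $t1=29+20=49
after add $t0, $t0, 4: $t0=204+4=208
after add $t5, $t5, 1: $t5=3+1=4
cmp $t5, 8  (cmp 4,8)
bne top: taken
after lw $t1, 0($t0): $t1=M[208]=21
after add $t1, $t1, 7: $t1=21+7=28
after add $t1, $t1, 20: $t1=28+20=48
after add $t0, $t0, 4: $t0=208+4=212
after add $t5, $t5, 1: $t5=4+1=5
cmp $t5, 8  (cmp 5,8)
bne top: taken
after lw $t1, 0($t0): $t1=M[212]=16
after add $t1, $t1, 7: $t1=16+7=23
after add $t1, $t1, 20: $t1=23+20=43
after add $t0, $t0, 4: $t0=212+4=216
after add $t5, $t5, 1: $t5=5+1=6
cmp $t5, 8  (cmp 6,8)
bne top: taken
after lw $t1, 0($t0): $t1=M[216]=23
after add $t1, $t1, 7: $t1=23+7=30
after add $t1, $t1, 20: $t1=30+20=50
after add $t0, $t0, 4: $t0=216+4=220
after add $t5, $t5, 1: $t5=6+1=7
cmp $t5, 8  (cmp 7,8)
bne top: taken
after lw $t1, 0($t0): $t1=M[220]=18
after add $t1, $t1, 7: $t1=18+7=25
after add $t1, $t1, 20: $t1=25+20=45
after add $t0, $t0, 4: $t0=220+4=224
after add $t5, $t5, 1: $t5=7+1=8
cmp $t5, 8  (cmp 8,8)
bne top: not taken
sw $t1, (220) → M[220]=45
halt.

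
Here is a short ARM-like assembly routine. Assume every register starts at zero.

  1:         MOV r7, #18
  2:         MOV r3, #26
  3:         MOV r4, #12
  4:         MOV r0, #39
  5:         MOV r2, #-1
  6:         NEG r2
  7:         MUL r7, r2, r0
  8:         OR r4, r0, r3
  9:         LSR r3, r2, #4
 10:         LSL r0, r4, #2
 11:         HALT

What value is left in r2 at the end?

1

after MOV r7, #18: r7=18
after MOV r3, #26: r3=26
after MOV r4, #12: r4=12
after MOV r0, #39: r0=39
after MOV r2, #-1: r2=-1
after NEG r2: r2=-(-1)=1
after MUL r7, r2, r0: r7=1*39=39
after OR r4, r0, r3: r4=39|26=63
after LSR r3, r2, #4: r3=1>>4=0
after LSL r0, r4, #2: r0=63<<2=252
halt.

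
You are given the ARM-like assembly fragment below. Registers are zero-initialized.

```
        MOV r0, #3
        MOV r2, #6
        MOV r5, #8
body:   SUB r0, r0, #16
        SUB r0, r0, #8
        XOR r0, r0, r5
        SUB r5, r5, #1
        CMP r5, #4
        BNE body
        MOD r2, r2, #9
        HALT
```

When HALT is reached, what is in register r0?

r0=3
r2=6
r5=8
r0=3-16=-13
r0=(-13)-8=-21
r0=(-21)^8=-29
r5=8-1=7
CMP r5, #4  (cmp 7,4)
BNE body: taken
r0=(-29)-16=-45
r0=(-45)-8=-53
r0=(-53)^7=-52
r5=7-1=6
CMP r5, #4  (cmp 6,4)
BNE body: taken
r0=(-52)-16=-68
r0=(-68)-8=-76
r0=(-76)^6=-78
r5=6-1=5
CMP r5, #4  (cmp 5,4)
BNE body: taken
r0=(-78)-16=-94
r0=(-94)-8=-102
r0=(-102)^5=-97
r5=5-1=4
CMP r5, #4  (cmp 4,4)
BNE body: not taken
r2=6%9=6
halt.

-97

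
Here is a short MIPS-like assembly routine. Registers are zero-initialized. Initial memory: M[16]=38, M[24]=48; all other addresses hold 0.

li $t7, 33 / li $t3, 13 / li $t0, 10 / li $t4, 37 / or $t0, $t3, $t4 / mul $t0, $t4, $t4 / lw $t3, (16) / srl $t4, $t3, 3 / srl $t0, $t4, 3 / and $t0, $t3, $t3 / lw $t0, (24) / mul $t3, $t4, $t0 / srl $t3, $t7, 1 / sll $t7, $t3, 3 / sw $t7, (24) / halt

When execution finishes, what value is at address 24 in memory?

128

li $t7, 33 → $t7=33
li $t3, 13 → $t3=13
li $t0, 10 → $t0=10
li $t4, 37 → $t4=37
or $t0, $t3, $t4 → $t0=13|37=45
mul $t0, $t4, $t4 → $t0=37*37=1369
lw $t3, (16) → $t3=M[16]=38
srl $t4, $t3, 3 → $t4=38>>3=4
srl $t0, $t4, 3 → $t0=4>>3=0
and $t0, $t3, $t3 → $t0=38&38=38
lw $t0, (24) → $t0=M[24]=48
mul $t3, $t4, $t0 → $t3=4*48=192
srl $t3, $t7, 1 → $t3=33>>1=16
sll $t7, $t3, 3 → $t7=16<<3=128
sw $t7, (24) → M[24]=128
halt.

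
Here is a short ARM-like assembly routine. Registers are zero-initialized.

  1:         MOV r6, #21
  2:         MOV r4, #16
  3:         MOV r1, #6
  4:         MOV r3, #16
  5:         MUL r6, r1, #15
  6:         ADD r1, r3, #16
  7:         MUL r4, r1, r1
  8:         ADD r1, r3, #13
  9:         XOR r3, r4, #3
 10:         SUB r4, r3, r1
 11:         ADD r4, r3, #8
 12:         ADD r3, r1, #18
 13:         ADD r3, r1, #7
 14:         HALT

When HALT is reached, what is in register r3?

36

r6=21
r4=16
r1=6
r3=16
r6=6*15=90
r1=16+16=32
r4=32*32=1024
r1=16+13=29
r3=1024^3=1027
r4=1027-29=998
r4=1027+8=1035
r3=29+18=47
r3=29+7=36
halt.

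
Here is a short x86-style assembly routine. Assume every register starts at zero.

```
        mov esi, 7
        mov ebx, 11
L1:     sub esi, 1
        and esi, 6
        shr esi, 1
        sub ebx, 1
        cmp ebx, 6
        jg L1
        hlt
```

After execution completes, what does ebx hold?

mov esi, 7 → esi=7
mov ebx, 11 → ebx=11
sub esi, 1 → esi=7-1=6
and esi, 6 → esi=6&6=6
shr esi, 1 → esi=6>>1=3
sub ebx, 1 → ebx=11-1=10
cmp ebx, 6  (cmp 10,6)
jg L1: taken
sub esi, 1 → esi=3-1=2
and esi, 6 → esi=2&6=2
shr esi, 1 → esi=2>>1=1
sub ebx, 1 → ebx=10-1=9
cmp ebx, 6  (cmp 9,6)
jg L1: taken
sub esi, 1 → esi=1-1=0
and esi, 6 → esi=0&6=0
shr esi, 1 → esi=0>>1=0
sub ebx, 1 → ebx=9-1=8
cmp ebx, 6  (cmp 8,6)
jg L1: taken
sub esi, 1 → esi=0-1=-1
and esi, 6 → esi=(-1)&6=6
shr esi, 1 → esi=6>>1=3
sub ebx, 1 → ebx=8-1=7
cmp ebx, 6  (cmp 7,6)
jg L1: taken
sub esi, 1 → esi=3-1=2
and esi, 6 → esi=2&6=2
shr esi, 1 → esi=2>>1=1
sub ebx, 1 → ebx=7-1=6
cmp ebx, 6  (cmp 6,6)
jg L1: not taken
halt.

6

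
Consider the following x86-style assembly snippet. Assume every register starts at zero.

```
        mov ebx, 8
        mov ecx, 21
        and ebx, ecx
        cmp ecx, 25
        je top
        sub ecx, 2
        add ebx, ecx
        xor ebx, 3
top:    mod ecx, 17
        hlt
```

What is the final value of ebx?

16

mov ebx, 8 → ebx=8
mov ecx, 21 → ecx=21
and ebx, ecx → ebx=8&21=0
cmp ecx, 25  (cmp 21,25)
je top: not taken
sub ecx, 2 → ecx=21-2=19
add ebx, ecx → ebx=0+19=19
xor ebx, 3 → ebx=19^3=16
mod ecx, 17 → ecx=19%17=2
halt.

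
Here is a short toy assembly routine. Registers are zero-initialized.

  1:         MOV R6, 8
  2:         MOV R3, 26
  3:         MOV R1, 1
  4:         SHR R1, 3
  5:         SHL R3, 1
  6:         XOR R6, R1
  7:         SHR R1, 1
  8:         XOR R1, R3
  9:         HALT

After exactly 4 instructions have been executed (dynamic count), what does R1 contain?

0

after MOV R6, 8: R6=8
after MOV R3, 26: R3=26
after MOV R1, 1: R1=1
after SHR R1, 3: R1=1>>3=0
After step 4: R1 = 0.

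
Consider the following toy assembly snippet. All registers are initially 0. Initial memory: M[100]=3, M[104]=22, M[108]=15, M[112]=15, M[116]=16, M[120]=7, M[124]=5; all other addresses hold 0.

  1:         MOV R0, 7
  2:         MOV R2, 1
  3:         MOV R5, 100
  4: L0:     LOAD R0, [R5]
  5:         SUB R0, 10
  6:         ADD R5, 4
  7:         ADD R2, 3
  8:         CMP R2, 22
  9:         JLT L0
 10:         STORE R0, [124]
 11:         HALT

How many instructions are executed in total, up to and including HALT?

47

after MOV R0, 7: R0=7
after MOV R2, 1: R2=1
after MOV R5, 100: R5=100
after LOAD R0, [R5]: R0=M[100]=3
after SUB R0, 10: R0=3-10=-7
after ADD R5, 4: R5=100+4=104
after ADD R2, 3: R2=1+3=4
CMP R2, 22  (cmp 4,22)
JLT L0: taken
after LOAD R0, [R5]: R0=M[104]=22
after SUB R0, 10: R0=22-10=12
after ADD R5, 4: R5=104+4=108
after ADD R2, 3: R2=4+3=7
CMP R2, 22  (cmp 7,22)
JLT L0: taken
after LOAD R0, [R5]: R0=M[108]=15
after SUB R0, 10: R0=15-10=5
after ADD R5, 4: R5=108+4=112
after ADD R2, 3: R2=7+3=10
CMP R2, 22  (cmp 10,22)
JLT L0: taken
after LOAD R0, [R5]: R0=M[112]=15
after SUB R0, 10: R0=15-10=5
after ADD R5, 4: R5=112+4=116
after ADD R2, 3: R2=10+3=13
CMP R2, 22  (cmp 13,22)
JLT L0: taken
after LOAD R0, [R5]: R0=M[116]=16
after SUB R0, 10: R0=16-10=6
after ADD R5, 4: R5=116+4=120
after ADD R2, 3: R2=13+3=16
CMP R2, 22  (cmp 16,22)
JLT L0: taken
after LOAD R0, [R5]: R0=M[120]=7
after SUB R0, 10: R0=7-10=-3
after ADD R5, 4: R5=120+4=124
after ADD R2, 3: R2=16+3=19
CMP R2, 22  (cmp 19,22)
JLT L0: taken
after LOAD R0, [R5]: R0=M[124]=5
after SUB R0, 10: R0=5-10=-5
after ADD R5, 4: R5=124+4=128
after ADD R2, 3: R2=19+3=22
CMP R2, 22  (cmp 22,22)
JLT L0: not taken
STORE R0, [124] → M[124]=-5
halt.
Total executed instructions: 47.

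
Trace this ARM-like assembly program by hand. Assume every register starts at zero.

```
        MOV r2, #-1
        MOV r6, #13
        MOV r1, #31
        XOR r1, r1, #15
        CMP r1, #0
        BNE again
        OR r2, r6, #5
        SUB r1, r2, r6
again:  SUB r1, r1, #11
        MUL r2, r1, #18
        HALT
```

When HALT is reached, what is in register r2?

90

after MOV r2, #-1: r2=-1
after MOV r6, #13: r6=13
after MOV r1, #31: r1=31
after XOR r1, r1, #15: r1=31^15=16
CMP r1, #0  (cmp 16,0)
BNE again: taken
after SUB r1, r1, #11: r1=16-11=5
after MUL r2, r1, #18: r2=5*18=90
halt.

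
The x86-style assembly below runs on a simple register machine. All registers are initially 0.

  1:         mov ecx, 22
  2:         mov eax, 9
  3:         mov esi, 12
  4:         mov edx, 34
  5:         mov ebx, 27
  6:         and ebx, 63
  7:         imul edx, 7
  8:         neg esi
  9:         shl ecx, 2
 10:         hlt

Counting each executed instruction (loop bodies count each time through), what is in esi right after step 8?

ecx=22
eax=9
esi=12
edx=34
ebx=27
ebx=27&63=27
edx=34*7=238
esi=-(12)=-12
After step 8: esi = -12.

-12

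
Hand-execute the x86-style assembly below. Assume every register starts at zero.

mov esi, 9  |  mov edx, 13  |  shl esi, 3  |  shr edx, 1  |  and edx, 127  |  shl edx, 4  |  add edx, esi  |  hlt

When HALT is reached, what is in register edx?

168

after mov esi, 9: esi=9
after mov edx, 13: edx=13
after shl esi, 3: esi=9<<3=72
after shr edx, 1: edx=13>>1=6
after and edx, 127: edx=6&127=6
after shl edx, 4: edx=6<<4=96
after add edx, esi: edx=96+72=168
halt.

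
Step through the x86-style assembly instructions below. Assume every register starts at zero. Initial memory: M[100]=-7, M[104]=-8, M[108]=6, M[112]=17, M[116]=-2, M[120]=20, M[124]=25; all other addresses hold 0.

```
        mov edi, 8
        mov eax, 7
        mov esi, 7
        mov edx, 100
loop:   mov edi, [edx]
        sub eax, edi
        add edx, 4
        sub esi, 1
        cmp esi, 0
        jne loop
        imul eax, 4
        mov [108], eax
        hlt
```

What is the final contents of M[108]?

-176

mov edi, 8 → edi=8
mov eax, 7 → eax=7
mov esi, 7 → esi=7
mov edx, 100 → edx=100
mov edi, [edx] → edi=M[100]=-7
sub eax, edi → eax=7-(-7)=14
add edx, 4 → edx=100+4=104
sub esi, 1 → esi=7-1=6
cmp esi, 0  (cmp 6,0)
jne loop: taken
mov edi, [edx] → edi=M[104]=-8
sub eax, edi → eax=14-(-8)=22
add edx, 4 → edx=104+4=108
sub esi, 1 → esi=6-1=5
cmp esi, 0  (cmp 5,0)
jne loop: taken
mov edi, [edx] → edi=M[108]=6
sub eax, edi → eax=22-6=16
add edx, 4 → edx=108+4=112
sub esi, 1 → esi=5-1=4
cmp esi, 0  (cmp 4,0)
jne loop: taken
mov edi, [edx] → edi=M[112]=17
sub eax, edi → eax=16-17=-1
add edx, 4 → edx=112+4=116
sub esi, 1 → esi=4-1=3
cmp esi, 0  (cmp 3,0)
jne loop: taken
mov edi, [edx] → edi=M[116]=-2
sub eax, edi → eax=(-1)-(-2)=1
add edx, 4 → edx=116+4=120
sub esi, 1 → esi=3-1=2
cmp esi, 0  (cmp 2,0)
jne loop: taken
mov edi, [edx] → edi=M[120]=20
sub eax, edi → eax=1-20=-19
add edx, 4 → edx=120+4=124
sub esi, 1 → esi=2-1=1
cmp esi, 0  (cmp 1,0)
jne loop: taken
mov edi, [edx] → edi=M[124]=25
sub eax, edi → eax=(-19)-25=-44
add edx, 4 → edx=124+4=128
sub esi, 1 → esi=1-1=0
cmp esi, 0  (cmp 0,0)
jne loop: not taken
imul eax, 4 → eax=(-44)*4=-176
mov [108], eax → M[108]=-176
halt.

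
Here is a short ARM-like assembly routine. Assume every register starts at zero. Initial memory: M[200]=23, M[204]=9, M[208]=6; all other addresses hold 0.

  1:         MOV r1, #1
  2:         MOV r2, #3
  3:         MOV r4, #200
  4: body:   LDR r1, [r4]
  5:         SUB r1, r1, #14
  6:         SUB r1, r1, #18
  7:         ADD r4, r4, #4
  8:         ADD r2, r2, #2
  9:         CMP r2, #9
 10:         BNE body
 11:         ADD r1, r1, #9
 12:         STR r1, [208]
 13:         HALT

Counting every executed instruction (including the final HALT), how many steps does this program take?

after MOV r1, #1: r1=1
after MOV r2, #3: r2=3
after MOV r4, #200: r4=200
after LDR r1, [r4]: r1=M[200]=23
after SUB r1, r1, #14: r1=23-14=9
after SUB r1, r1, #18: r1=9-18=-9
after ADD r4, r4, #4: r4=200+4=204
after ADD r2, r2, #2: r2=3+2=5
CMP r2, #9  (cmp 5,9)
BNE body: taken
after LDR r1, [r4]: r1=M[204]=9
after SUB r1, r1, #14: r1=9-14=-5
after SUB r1, r1, #18: r1=(-5)-18=-23
after ADD r4, r4, #4: r4=204+4=208
after ADD r2, r2, #2: r2=5+2=7
CMP r2, #9  (cmp 7,9)
BNE body: taken
after LDR r1, [r4]: r1=M[208]=6
after SUB r1, r1, #14: r1=6-14=-8
after SUB r1, r1, #18: r1=(-8)-18=-26
after ADD r4, r4, #4: r4=208+4=212
after ADD r2, r2, #2: r2=7+2=9
CMP r2, #9  (cmp 9,9)
BNE body: not taken
after ADD r1, r1, #9: r1=(-26)+9=-17
STR r1, [208] → M[208]=-17
halt.
Total executed instructions: 27.

27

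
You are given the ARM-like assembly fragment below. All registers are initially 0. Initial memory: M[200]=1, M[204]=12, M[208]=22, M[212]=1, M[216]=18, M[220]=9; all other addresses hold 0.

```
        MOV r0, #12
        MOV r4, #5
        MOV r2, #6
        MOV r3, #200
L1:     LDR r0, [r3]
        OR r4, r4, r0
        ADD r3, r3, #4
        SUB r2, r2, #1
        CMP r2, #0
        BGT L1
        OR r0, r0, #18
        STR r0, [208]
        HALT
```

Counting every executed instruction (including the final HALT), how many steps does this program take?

after MOV r0, #12: r0=12
after MOV r4, #5: r4=5
after MOV r2, #6: r2=6
after MOV r3, #200: r3=200
after LDR r0, [r3]: r0=M[200]=1
after OR r4, r4, r0: r4=5|1=5
after ADD r3, r3, #4: r3=200+4=204
after SUB r2, r2, #1: r2=6-1=5
CMP r2, #0  (cmp 5,0)
BGT L1: taken
after LDR r0, [r3]: r0=M[204]=12
after OR r4, r4, r0: r4=5|12=13
after ADD r3, r3, #4: r3=204+4=208
after SUB r2, r2, #1: r2=5-1=4
CMP r2, #0  (cmp 4,0)
BGT L1: taken
after LDR r0, [r3]: r0=M[208]=22
after OR r4, r4, r0: r4=13|22=31
after ADD r3, r3, #4: r3=208+4=212
after SUB r2, r2, #1: r2=4-1=3
CMP r2, #0  (cmp 3,0)
BGT L1: taken
after LDR r0, [r3]: r0=M[212]=1
after OR r4, r4, r0: r4=31|1=31
after ADD r3, r3, #4: r3=212+4=216
after SUB r2, r2, #1: r2=3-1=2
CMP r2, #0  (cmp 2,0)
BGT L1: taken
after LDR r0, [r3]: r0=M[216]=18
after OR r4, r4, r0: r4=31|18=31
after ADD r3, r3, #4: r3=216+4=220
after SUB r2, r2, #1: r2=2-1=1
CMP r2, #0  (cmp 1,0)
BGT L1: taken
after LDR r0, [r3]: r0=M[220]=9
after OR r4, r4, r0: r4=31|9=31
after ADD r3, r3, #4: r3=220+4=224
after SUB r2, r2, #1: r2=1-1=0
CMP r2, #0  (cmp 0,0)
BGT L1: not taken
after OR r0, r0, #18: r0=9|18=27
STR r0, [208] → M[208]=27
halt.
Total executed instructions: 43.

43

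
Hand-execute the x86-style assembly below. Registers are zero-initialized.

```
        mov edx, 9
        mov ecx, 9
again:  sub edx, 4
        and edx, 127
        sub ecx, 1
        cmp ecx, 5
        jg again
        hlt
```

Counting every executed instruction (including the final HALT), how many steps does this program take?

mov edx, 9 → edx=9
mov ecx, 9 → ecx=9
sub edx, 4 → edx=9-4=5
and edx, 127 → edx=5&127=5
sub ecx, 1 → ecx=9-1=8
cmp ecx, 5  (cmp 8,5)
jg again: taken
sub edx, 4 → edx=5-4=1
and edx, 127 → edx=1&127=1
sub ecx, 1 → ecx=8-1=7
cmp ecx, 5  (cmp 7,5)
jg again: taken
sub edx, 4 → edx=1-4=-3
and edx, 127 → edx=(-3)&127=125
sub ecx, 1 → ecx=7-1=6
cmp ecx, 5  (cmp 6,5)
jg again: taken
sub edx, 4 → edx=125-4=121
and edx, 127 → edx=121&127=121
sub ecx, 1 → ecx=6-1=5
cmp ecx, 5  (cmp 5,5)
jg again: not taken
halt.
Total executed instructions: 23.

23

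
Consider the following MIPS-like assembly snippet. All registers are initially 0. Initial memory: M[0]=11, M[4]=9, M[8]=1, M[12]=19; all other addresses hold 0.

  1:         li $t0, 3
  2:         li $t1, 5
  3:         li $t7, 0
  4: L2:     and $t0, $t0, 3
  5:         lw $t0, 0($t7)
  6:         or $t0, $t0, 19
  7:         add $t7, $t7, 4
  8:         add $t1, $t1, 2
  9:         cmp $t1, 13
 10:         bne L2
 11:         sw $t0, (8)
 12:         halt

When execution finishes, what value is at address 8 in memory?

after li $t0, 3: $t0=3
after li $t1, 5: $t1=5
after li $t7, 0: $t7=0
after and $t0, $t0, 3: $t0=3&3=3
after lw $t0, 0($t7): $t0=M[0]=11
after or $t0, $t0, 19: $t0=11|19=27
after add $t7, $t7, 4: $t7=0+4=4
after add $t1, $t1, 2: $t1=5+2=7
cmp $t1, 13  (cmp 7,13)
bne L2: taken
after and $t0, $t0, 3: $t0=27&3=3
after lw $t0, 0($t7): $t0=M[4]=9
after or $t0, $t0, 19: $t0=9|19=27
after add $t7, $t7, 4: $t7=4+4=8
after add $t1, $t1, 2: $t1=7+2=9
cmp $t1, 13  (cmp 9,13)
bne L2: taken
after and $t0, $t0, 3: $t0=27&3=3
after lw $t0, 0($t7): $t0=M[8]=1
after or $t0, $t0, 19: $t0=1|19=19
after add $t7, $t7, 4: $t7=8+4=12
after add $t1, $t1, 2: $t1=9+2=11
cmp $t1, 13  (cmp 11,13)
bne L2: taken
after and $t0, $t0, 3: $t0=19&3=3
after lw $t0, 0($t7): $t0=M[12]=19
after or $t0, $t0, 19: $t0=19|19=19
after add $t7, $t7, 4: $t7=12+4=16
after add $t1, $t1, 2: $t1=11+2=13
cmp $t1, 13  (cmp 13,13)
bne L2: not taken
sw $t0, (8) → M[8]=19
halt.

19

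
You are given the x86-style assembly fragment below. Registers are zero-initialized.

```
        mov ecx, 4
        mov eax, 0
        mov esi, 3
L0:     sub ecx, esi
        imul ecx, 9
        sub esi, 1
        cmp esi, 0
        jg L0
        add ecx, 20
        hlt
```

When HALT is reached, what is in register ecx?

578

ecx=4
eax=0
esi=3
ecx=4-3=1
ecx=1*9=9
esi=3-1=2
cmp esi, 0  (cmp 2,0)
jg L0: taken
ecx=9-2=7
ecx=7*9=63
esi=2-1=1
cmp esi, 0  (cmp 1,0)
jg L0: taken
ecx=63-1=62
ecx=62*9=558
esi=1-1=0
cmp esi, 0  (cmp 0,0)
jg L0: not taken
ecx=558+20=578
halt.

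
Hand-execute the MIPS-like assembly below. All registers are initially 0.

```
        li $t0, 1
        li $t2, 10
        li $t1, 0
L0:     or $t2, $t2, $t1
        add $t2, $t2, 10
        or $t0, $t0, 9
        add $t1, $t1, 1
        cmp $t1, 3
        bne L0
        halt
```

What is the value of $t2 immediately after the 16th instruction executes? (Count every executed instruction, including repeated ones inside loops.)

31

li $t0, 1 → $t0=1
li $t2, 10 → $t2=10
li $t1, 0 → $t1=0
or $t2, $t2, $t1 → $t2=10|0=10
add $t2, $t2, 10 → $t2=10+10=20
or $t0, $t0, 9 → $t0=1|9=9
add $t1, $t1, 1 → $t1=0+1=1
cmp $t1, 3  (cmp 1,3)
bne L0: taken
or $t2, $t2, $t1 → $t2=20|1=21
add $t2, $t2, 10 → $t2=21+10=31
or $t0, $t0, 9 → $t0=9|9=9
add $t1, $t1, 1 → $t1=1+1=2
cmp $t1, 3  (cmp 2,3)
bne L0: taken
or $t2, $t2, $t1 → $t2=31|2=31
After step 16: $t2 = 31.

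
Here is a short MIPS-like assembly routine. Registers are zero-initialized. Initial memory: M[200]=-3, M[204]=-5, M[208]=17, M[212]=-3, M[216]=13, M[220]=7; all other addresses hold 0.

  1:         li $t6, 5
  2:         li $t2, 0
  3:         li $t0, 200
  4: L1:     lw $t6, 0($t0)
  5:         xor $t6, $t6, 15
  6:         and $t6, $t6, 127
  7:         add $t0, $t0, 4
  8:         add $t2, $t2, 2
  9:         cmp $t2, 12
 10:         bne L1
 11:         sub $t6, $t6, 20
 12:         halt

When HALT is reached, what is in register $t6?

-12

$t6=5
$t2=0
$t0=200
$t6=M[200]=-3
$t6=(-3)^15=-14
$t6=(-14)&127=114
$t0=200+4=204
$t2=0+2=2
cmp $t2, 12  (cmp 2,12)
bne L1: taken
$t6=M[204]=-5
$t6=(-5)^15=-12
$t6=(-12)&127=116
$t0=204+4=208
$t2=2+2=4
cmp $t2, 12  (cmp 4,12)
bne L1: taken
$t6=M[208]=17
$t6=17^15=30
$t6=30&127=30
$t0=208+4=212
$t2=4+2=6
cmp $t2, 12  (cmp 6,12)
bne L1: taken
$t6=M[212]=-3
$t6=(-3)^15=-14
$t6=(-14)&127=114
$t0=212+4=216
$t2=6+2=8
cmp $t2, 12  (cmp 8,12)
bne L1: taken
$t6=M[216]=13
$t6=13^15=2
$t6=2&127=2
$t0=216+4=220
$t2=8+2=10
cmp $t2, 12  (cmp 10,12)
bne L1: taken
$t6=M[220]=7
$t6=7^15=8
$t6=8&127=8
$t0=220+4=224
$t2=10+2=12
cmp $t2, 12  (cmp 12,12)
bne L1: not taken
$t6=8-20=-12
halt.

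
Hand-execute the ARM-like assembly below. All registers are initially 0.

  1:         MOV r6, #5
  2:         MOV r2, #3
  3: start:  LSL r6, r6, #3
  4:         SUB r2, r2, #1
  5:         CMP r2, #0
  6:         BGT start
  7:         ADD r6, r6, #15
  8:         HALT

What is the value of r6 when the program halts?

MOV r6, #5 → r6=5
MOV r2, #3 → r2=3
LSL r6, r6, #3 → r6=5<<3=40
SUB r2, r2, #1 → r2=3-1=2
CMP r2, #0  (cmp 2,0)
BGT start: taken
LSL r6, r6, #3 → r6=40<<3=320
SUB r2, r2, #1 → r2=2-1=1
CMP r2, #0  (cmp 1,0)
BGT start: taken
LSL r6, r6, #3 → r6=320<<3=2560
SUB r2, r2, #1 → r2=1-1=0
CMP r2, #0  (cmp 0,0)
BGT start: not taken
ADD r6, r6, #15 → r6=2560+15=2575
halt.

2575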